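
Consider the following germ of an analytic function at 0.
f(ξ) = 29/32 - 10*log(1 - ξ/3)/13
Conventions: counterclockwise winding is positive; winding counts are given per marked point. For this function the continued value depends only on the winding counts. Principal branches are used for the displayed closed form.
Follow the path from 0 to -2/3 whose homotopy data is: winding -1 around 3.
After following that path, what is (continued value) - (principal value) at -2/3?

The rational part is single-valued and drops out of the difference; each branch term changes only by its own monodromy.
(-10/13)*log(1 - ξ/(3)): each positive loop around 3 adds 2*pi*i to the log, so winding -1 contributes (-10/13)*(-1)*2*pi*i = (20/13)*pi*i.
Summing the contributions at ξ = -2/3 gives (20/13)*pi*i.

Continued minus principal equals (20/13)*pi*i.


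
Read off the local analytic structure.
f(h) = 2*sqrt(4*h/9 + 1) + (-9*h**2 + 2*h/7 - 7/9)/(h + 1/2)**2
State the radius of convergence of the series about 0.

The radius of convergence is 1/2.

Denominator factor (h + 1/2)^2: pole of order 2 at -1/2, modulus 1/2.
Branch term (2)*sqrt(1 - h/(-9/4)): its argument vanishes at h = -9/4, a square-root branch point, modulus 9/4.
The radius of convergence is the smallest modulus among the singular points: 1/2.


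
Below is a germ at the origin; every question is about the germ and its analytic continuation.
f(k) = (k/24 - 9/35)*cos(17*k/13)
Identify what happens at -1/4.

There is no denominator, hence no pole anywhere.
The factor cos(17*k/13) is entire.
So the germ continues analytically to -1/4.

The point is a regular point.


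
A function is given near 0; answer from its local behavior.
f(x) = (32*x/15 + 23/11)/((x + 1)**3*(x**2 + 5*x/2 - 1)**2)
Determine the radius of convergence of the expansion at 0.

Denominator factor (x + 1)^3: pole of order 3 at -1, modulus 1.
Denominator factor (x**2 + 5*x/2 - 1)^2: discriminant 41/4, real irrational roots -5/4 + (1/4)*sqrt(41) and -5/4 - (1/4)*sqrt(41); poles of order 2, moduli -5/4 + (1/4)*sqrt(41) and 5/4 + (1/4)*sqrt(41).
The radius of convergence is the smallest modulus among the singular points: -5/4 + (1/4)*sqrt(41).

The radius of convergence is -5/4 + (1/4)*sqrt(41).


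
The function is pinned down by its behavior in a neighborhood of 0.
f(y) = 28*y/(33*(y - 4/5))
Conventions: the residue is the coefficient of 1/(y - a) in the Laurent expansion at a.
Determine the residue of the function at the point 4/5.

The residue is 112/165.

At the order-1 pole 4/5 set g(y) = (y - (4/5))*f(y) = 28*y/33.
Simple pole: residue = g(a) at a = 4/5, which is 112/165.


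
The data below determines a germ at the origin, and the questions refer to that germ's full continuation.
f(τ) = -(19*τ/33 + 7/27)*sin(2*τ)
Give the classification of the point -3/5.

The point is a regular point.

There is no denominator, hence no pole anywhere.
The factor -sin(2*τ) is entire.
So the germ continues analytically to -3/5.


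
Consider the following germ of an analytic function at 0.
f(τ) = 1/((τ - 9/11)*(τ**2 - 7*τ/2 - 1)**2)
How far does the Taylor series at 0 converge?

Denominator factor (τ - 9/11): pole of order 1 at 9/11, modulus 9/11.
Denominator factor (τ**2 - 7*τ/2 - 1)^2: discriminant 65/4, real irrational roots 7/4 + (1/4)*sqrt(65) and 7/4 - (1/4)*sqrt(65); poles of order 2, moduli 7/4 + (1/4)*sqrt(65) and -7/4 + (1/4)*sqrt(65).
The radius of convergence is the smallest modulus among the singular points: -7/4 + (1/4)*sqrt(65).

The radius of convergence is -7/4 + (1/4)*sqrt(65).


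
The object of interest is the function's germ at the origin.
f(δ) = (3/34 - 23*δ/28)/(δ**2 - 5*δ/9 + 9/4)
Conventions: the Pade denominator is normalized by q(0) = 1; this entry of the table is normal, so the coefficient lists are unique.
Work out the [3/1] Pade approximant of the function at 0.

The Pade approximant has numerator coefficients [2/51, -149460575/394387119, 80789500/744953447, 145421100/744953447]; denominator coefficients [1, -304801616/507069153].

Taylor coefficients needed (expand at 0): a_0 = 2/51, a_1 = -10277/28917, a_2 = -14492/137781, a_3 = 25040452/189724437, a_4 = 174172352/2195382771.
Write the denominator as Q(δ) = 1 + q1*δ. Requiring Q*f - P = O(δ^5) with deg P <= 3 kills the coefficients of δ^4..δ^4 in Q*f:
  δ^4: a_4 + q1*a_3 = 0, i.e. 174172352/2195382771 + (25040452/189724437)*q1 = 0.
Solving this linear system: q1 = -304801616/507069153.
The numerator is Q*f truncated at degree 3: P0 = a_0 = 2/51; P1 = a_1 + q1*a_0 = -149460575/394387119; P2 = a_2 + q1*a_1 = 80789500/744953447; P3 = a_3 + q1*a_2 = 145421100/744953447.


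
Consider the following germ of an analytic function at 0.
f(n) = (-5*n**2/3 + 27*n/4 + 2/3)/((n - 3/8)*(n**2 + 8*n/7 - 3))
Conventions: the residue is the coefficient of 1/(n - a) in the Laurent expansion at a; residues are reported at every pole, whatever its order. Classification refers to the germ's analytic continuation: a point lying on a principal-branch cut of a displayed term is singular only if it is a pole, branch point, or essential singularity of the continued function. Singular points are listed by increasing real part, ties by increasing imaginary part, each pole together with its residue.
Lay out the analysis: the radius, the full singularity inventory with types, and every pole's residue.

Denominator factor (n - 3/8): pole of order 1 at 3/8, modulus 3/8.
Denominator factor (n**2 + 8*n/7 - 3): discriminant 652/49, real irrational roots -4/7 + (1/7)*sqrt(163) and -4/7 - (1/7)*sqrt(163); poles of order 1, moduli -4/7 + (1/7)*sqrt(163) and 4/7 + (1/7)*sqrt(163).
The radius of convergence is the smallest modulus among the singular points: 3/8.
The factor n**2 + 8*n/7 - 3 splits as (n - a)(n - a') with a = -4/7 - (1/7)*sqrt(163), a' = -4/7 + (1/7)*sqrt(163). At the order-1 pole a set g(n) = (n - a)*f(n) = [(-5*n**2/3 + 27*n/4 + 2/3)/(n - 3/8)] / (n - a').
Simple pole: residue = g(a) at a = -4/7 - (1/7)*sqrt(163), which is -731/3267 - (94120/532521)*sqrt(163).
At the order-1 pole 3/8 set g(n) = (n - (3/8))*f(n) = (-5*n**2/3 + 27*n/4 + 2/3)/(n**2 + 8*n/7 - 3).
Simple pole: residue = g(a) at a = 3/8, which is -3983/3267.
The factor n**2 + 8*n/7 - 3 splits as (n - a)(n - a') with a = -4/7 + (1/7)*sqrt(163), a' = -4/7 - (1/7)*sqrt(163). At the order-1 pole a set g(n) = (n - a)*f(n) = [(-5*n**2/3 + 27*n/4 + 2/3)/(n - 3/8)] / (n - a').
Simple pole: residue = g(a) at a = -4/7 + (1/7)*sqrt(163), which is -731/3267 + (94120/532521)*sqrt(163).
List the singular points by increasing real part (a conjugate pair: the negative imaginary part first).

Radius of convergence at 0: 3/8.
At -4/7 - (1/7)*sqrt(163): a pole of order 1; residue -731/3267 - (94120/532521)*sqrt(163).
At 3/8: a pole of order 1; residue -3983/3267.
At -4/7 + (1/7)*sqrt(163): a pole of order 1; residue -731/3267 + (94120/532521)*sqrt(163).


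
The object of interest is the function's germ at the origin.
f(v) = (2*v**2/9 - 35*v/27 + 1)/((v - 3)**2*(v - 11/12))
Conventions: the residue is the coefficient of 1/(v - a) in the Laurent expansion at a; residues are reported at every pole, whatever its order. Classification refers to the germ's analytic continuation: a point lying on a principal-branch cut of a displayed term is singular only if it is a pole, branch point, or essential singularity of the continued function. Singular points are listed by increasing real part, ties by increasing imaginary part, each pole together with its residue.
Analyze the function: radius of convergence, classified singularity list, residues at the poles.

Denominator factor (v - 3)^2: pole of order 2 at 3, modulus 3.
Denominator factor (v - 11/12): pole of order 1 at 11/12, modulus 11/12.
The radius of convergence is the smallest modulus among the singular points: 11/12.
At the order-1 pole 11/12 set g(v) = (v - (11/12))*f(v) = (2*v**2/9 - 35*v/27 + 1)/(v - 3)**2.
Simple pole: residue = g(a) at a = 11/12, which is -2/5625.
At the order-2 pole 3 set g(v) = (v - (3))^2*f(v) = (2*v**2/9 - 35*v/27 + 1)/(v - 11/12).
Order-2 pole: residue = g'(a); g'(3) = 1252/5625, so the residue is 1252/5625.
List the singular points by increasing real part (a conjugate pair: the negative imaginary part first).

Radius of convergence at 0: 11/12.
At 11/12: a pole of order 1; residue -2/5625.
At 3: a pole of order 2; residue 1252/5625.


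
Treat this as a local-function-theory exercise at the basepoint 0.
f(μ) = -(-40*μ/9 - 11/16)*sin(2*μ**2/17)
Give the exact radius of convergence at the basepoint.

The factor -sin(2*μ**2/17) is entire and contributes no finite singular point.
The polynomial part has no poles.
No finite singular points: the Taylor series at 0 converges everywhere.

The radius of convergence is infinite.


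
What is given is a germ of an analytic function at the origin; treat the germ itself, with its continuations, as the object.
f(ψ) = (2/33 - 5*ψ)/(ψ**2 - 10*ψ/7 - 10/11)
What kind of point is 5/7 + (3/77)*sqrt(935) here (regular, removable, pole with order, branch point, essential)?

The point is a pole of order 1.

The denominator factor ψ**2 - 10*ψ/7 - 10/11 vanishes at 5/7 + (3/77)*sqrt(935) and appears to the power 1; the numerator there equals -811/231 - (15/77)*sqrt(935), nonzero, and no other factor vanishes.
Hence a pole whose order is the multiplicity, 1.


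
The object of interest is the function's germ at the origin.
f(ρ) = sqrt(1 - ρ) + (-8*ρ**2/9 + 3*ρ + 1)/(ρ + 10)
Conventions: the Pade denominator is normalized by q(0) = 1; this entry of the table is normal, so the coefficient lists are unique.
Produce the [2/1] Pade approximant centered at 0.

Taylor coefficients needed (expand at 0): a_0 = 11/10, a_1 = -21/100, a_2 = -1093/4500, a_3 = -1141/22500.
Write the denominator as Q(ρ) = 1 + q1*ρ. Requiring Q*f - P = O(ρ^4) with deg P <= 2 kills the coefficients of ρ^3..ρ^3 in Q*f:
  ρ^3: a_3 + q1*a_2 = 0, i.e. -1141/22500 + (-1093/4500)*q1 = 0.
Solving this linear system: q1 = -1141/5465.
The numerator is Q*f truncated at degree 2: P0 = a_0 = 11/10; P1 = a_1 + q1*a_0 = -9611/21860; P2 = a_2 + q1*a_1 = -1958/9837.

The Pade approximant has numerator coefficients [11/10, -9611/21860, -1958/9837]; denominator coefficients [1, -1141/5465].


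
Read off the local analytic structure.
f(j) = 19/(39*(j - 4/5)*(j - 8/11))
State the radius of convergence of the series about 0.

Denominator factor (j - 8/11): pole of order 1 at 8/11, modulus 8/11.
Denominator factor (j - 4/5): pole of order 1 at 4/5, modulus 4/5.
The radius of convergence is the smallest modulus among the singular points: 8/11.

The radius of convergence is 8/11.


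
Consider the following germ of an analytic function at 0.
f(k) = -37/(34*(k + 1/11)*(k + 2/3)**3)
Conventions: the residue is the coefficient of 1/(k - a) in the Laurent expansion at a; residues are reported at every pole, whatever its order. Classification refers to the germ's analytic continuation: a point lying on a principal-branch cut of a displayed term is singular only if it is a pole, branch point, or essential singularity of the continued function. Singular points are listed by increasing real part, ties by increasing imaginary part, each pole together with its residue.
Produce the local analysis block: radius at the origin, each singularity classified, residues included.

Radius of convergence at 0: 1/11.
At -2/3: a pole of order 3; residue 1329669/233206.
At -1/11: a pole of order 1; residue -1329669/233206.

Denominator factor (k + 2/3)^3: pole of order 3 at -2/3, modulus 2/3.
Denominator factor (k + 1/11): pole of order 1 at -1/11, modulus 1/11.
The radius of convergence is the smallest modulus among the singular points: 1/11.
At the order-3 pole -2/3 set g(k) = (k - (-2/3))^3*f(k) = -37/(34*(k + 1/11)).
Order-3 pole: residue = g''(a)/2; g''(-2/3) = 1329669/116603, so the residue is 1329669/233206.
At the order-1 pole -1/11 set g(k) = (k - (-1/11))*f(k) = -37/(34*(k + 2/3)**3).
Simple pole: residue = g(a) at a = -1/11, which is -1329669/233206.
List the singular points by increasing real part (a conjugate pair: the negative imaginary part first).


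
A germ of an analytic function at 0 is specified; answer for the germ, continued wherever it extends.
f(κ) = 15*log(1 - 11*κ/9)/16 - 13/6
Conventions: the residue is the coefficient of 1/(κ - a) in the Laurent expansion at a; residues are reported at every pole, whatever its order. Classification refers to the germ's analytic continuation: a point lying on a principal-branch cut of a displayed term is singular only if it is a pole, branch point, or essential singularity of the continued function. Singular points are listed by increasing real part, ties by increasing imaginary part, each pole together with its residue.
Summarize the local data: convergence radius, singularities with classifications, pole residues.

Branch term (15/16)*log(1 - κ/(9/11)): its argument vanishes at κ = 9/11, a logarithmic branch point, modulus 9/11.
The radius of convergence is the smallest modulus among the singular points: 9/11.

Radius of convergence at 0: 9/11.
At 9/11: a logarithmic branch point.


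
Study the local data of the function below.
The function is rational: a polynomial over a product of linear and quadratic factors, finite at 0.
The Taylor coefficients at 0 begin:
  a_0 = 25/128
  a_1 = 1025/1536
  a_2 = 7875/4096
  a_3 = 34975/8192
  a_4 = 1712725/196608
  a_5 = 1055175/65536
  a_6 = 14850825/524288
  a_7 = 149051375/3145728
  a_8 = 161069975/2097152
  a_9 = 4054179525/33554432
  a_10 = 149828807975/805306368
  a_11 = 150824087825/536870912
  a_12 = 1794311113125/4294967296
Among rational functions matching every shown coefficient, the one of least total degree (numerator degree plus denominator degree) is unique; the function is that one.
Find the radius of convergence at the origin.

The radius of convergence is 4/5.

No rational of total degree below 11 reproduces all 13 coefficients; solving the [2/9] Pade equations on them gives f(δ) = (δ**2/8 + δ/3 + 4/5)/((δ - 4/5)**3*(δ**2 - δ/2 - 2)**3), whose expansion matches every shown term.
Denominator factor (δ**2 - δ/2 - 2)^3: discriminant 33/4, real irrational roots 1/4 + (1/4)*sqrt(33) and 1/4 - (1/4)*sqrt(33); poles of order 3, moduli 1/4 + (1/4)*sqrt(33) and -1/4 + (1/4)*sqrt(33).
Denominator factor (δ - 4/5)^3: pole of order 3 at 4/5, modulus 4/5.
The radius of convergence is the smallest modulus among the singular points: 4/5.


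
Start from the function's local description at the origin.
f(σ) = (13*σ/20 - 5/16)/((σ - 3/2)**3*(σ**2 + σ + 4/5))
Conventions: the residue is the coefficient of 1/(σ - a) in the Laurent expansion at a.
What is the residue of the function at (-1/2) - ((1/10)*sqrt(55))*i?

The residue is (33955/1507142) + ((56717/8289281)*sqrt(55))*i.

The factor σ**2 + σ + 4/5 splits as (σ - a)(σ - a') with a = (-1/2) - ((1/10)*sqrt(55))*i, a' = (-1/2) + ((1/10)*sqrt(55))*i. At the order-1 pole a set g(σ) = (σ - a)*f(σ) = [(13*σ/20 - 5/16)/(σ - 3/2)**3] / (σ - a').
Simple pole: residue = g(a) at a = (-1/2) - ((1/10)*sqrt(55))*i, which is (33955/1507142) + ((56717/8289281)*sqrt(55))*i.


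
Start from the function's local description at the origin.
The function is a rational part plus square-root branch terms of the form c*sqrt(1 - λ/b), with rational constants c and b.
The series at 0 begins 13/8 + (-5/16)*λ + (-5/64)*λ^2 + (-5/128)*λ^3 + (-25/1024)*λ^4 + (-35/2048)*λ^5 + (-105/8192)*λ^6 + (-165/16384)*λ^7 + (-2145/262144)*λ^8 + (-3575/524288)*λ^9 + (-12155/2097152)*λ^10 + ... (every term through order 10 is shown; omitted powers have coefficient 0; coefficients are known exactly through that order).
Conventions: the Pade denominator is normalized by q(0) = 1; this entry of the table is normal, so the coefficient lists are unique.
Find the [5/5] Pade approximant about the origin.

The Pade approximant has numerator coefficients [13/8, -127/32, 111/32, -665/512, 395/2048, -63/8192]; denominator coefficients [1, -9/4, 7/4, -35/64, 15/256, -1/1024].

Taylor coefficients needed (read off): a_0 = 13/8, a_1 = -5/16, a_2 = -5/64, a_3 = -5/128, a_4 = -25/1024, a_5 = -35/2048, a_6 = -105/8192, a_7 = -165/16384, a_8 = -2145/262144, a_9 = -3575/524288, a_10 = -12155/2097152.
Write the denominator as Q(λ) = 1 + q1*λ + q2*λ^2 + q3*λ^3 + q4*λ^4 + q5*λ^5. Requiring Q*f - P = O(λ^11) with deg P <= 5 kills the coefficients of λ^6..λ^10 in Q*f:
  λ^6: a_6 + q1*a_5 + q2*a_4 + q3*a_3 + q4*a_2 + q5*a_1 = 0, i.e. -105/8192 + (-35/2048)*q1 + (-25/1024)*q2 + (-5/128)*q3 + (-5/64)*q4 + (-5/16)*q5 = 0.
  λ^7: a_7 + q1*a_6 + q2*a_5 + q3*a_4 + q4*a_3 + q5*a_2 = 0, i.e. -165/16384 + (-105/8192)*q1 + (-35/2048)*q2 + (-25/1024)*q3 + (-5/128)*q4 + (-5/64)*q5 = 0.
  λ^8: a_8 + q1*a_7 + q2*a_6 + q3*a_5 + q4*a_4 + q5*a_3 = 0, i.e. -2145/262144 + (-165/16384)*q1 + (-105/8192)*q2 + (-35/2048)*q3 + (-25/1024)*q4 + (-5/128)*q5 = 0.
  λ^9: a_9 + q1*a_8 + q2*a_7 + q3*a_6 + q4*a_5 + q5*a_4 = 0, i.e. -3575/524288 + (-2145/262144)*q1 + (-165/16384)*q2 + (-105/8192)*q3 + (-35/2048)*q4 + (-25/1024)*q5 = 0.
  λ^10: a_10 + q1*a_9 + q2*a_8 + q3*a_7 + q4*a_6 + q5*a_5 = 0, i.e. -12155/2097152 + (-3575/524288)*q1 + (-2145/262144)*q2 + (-165/16384)*q3 + (-105/8192)*q4 + (-35/2048)*q5 = 0.
Solving this linear system: q1 = -9/4, q2 = 7/4, q3 = -35/64, q4 = 15/256, q5 = -1/1024.
The numerator is Q*f truncated at degree 5: P0 = a_0 = 13/8; P1 = a_1 + q1*a_0 = -127/32; P2 = a_2 + q1*a_1 + q2*a_0 = 111/32; P3 = a_3 + q1*a_2 + q2*a_1 + q3*a_0 = -665/512; P4 = a_4 + q1*a_3 + q2*a_2 + q3*a_1 + q4*a_0 = 395/2048; P5 = a_5 + q1*a_4 + q2*a_3 + q3*a_2 + q4*a_1 + q5*a_0 = -63/8192.


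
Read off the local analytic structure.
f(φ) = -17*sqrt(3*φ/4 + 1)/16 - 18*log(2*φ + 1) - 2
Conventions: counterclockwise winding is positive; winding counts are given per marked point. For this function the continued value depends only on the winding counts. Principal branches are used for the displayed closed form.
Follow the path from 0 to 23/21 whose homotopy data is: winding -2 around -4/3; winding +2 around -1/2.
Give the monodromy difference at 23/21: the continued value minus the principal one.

Continued minus principal equals -(72)*pi*i.

The rational part is single-valued and drops out of the difference; each branch term changes only by its own monodromy.
(-17/16)*sqrt(1 - φ/(-4/3)): winding -2 is even, the square root returns to the same sheet, contribution 0.
(-18)*log(1 - φ/(-1/2)): each positive loop around -1/2 adds 2*pi*i to the log, so winding +2 contributes (-18)*(2)*2*pi*i = -(72)*pi*i.
Summing the contributions at φ = 23/21 gives -(72)*pi*i.


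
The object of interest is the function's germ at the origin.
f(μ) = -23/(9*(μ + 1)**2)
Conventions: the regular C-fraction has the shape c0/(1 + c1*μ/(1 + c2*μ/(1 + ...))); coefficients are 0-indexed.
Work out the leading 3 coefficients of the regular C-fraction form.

The regular C-fraction coefficients are [-23/9, 2, -1/2].

Taylor coefficients (expand at 0): a_0 = -23/9, a_1 = 46/9, a_2 = -23/3.
c0 = a_0 = -23/9. Peel one level at a time: if S = 1 + c*μ/S' with S'(0) = 1, then c is the μ-coefficient of S and S' = c*μ/(S - 1).
S_1 = c0/f = 1 + (2)*μ + (1)*μ^2 + ...; c1 = 2.
S_2 = c1*μ/(S_1 - 1) = 1 + (-1/2)*μ + ...; c2 = -1/2.


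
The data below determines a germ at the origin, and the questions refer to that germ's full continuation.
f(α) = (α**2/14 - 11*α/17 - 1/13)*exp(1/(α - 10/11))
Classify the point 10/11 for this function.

The exponent 1/(α - (10/11)) has a pole at 10/11, so exp(1/(α - (10/11))) takes every nonzero value near it: an essential singularity (not a pole of any order).

The point is an essential singularity.


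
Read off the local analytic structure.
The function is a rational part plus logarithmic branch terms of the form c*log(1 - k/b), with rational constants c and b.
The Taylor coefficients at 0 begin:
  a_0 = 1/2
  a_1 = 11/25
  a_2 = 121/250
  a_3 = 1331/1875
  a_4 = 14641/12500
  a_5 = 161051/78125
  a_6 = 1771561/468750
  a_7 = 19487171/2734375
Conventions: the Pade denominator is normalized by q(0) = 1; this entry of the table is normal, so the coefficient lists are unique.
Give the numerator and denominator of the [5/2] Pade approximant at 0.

Taylor coefficients needed (read off): a_0 = 1/2, a_1 = 11/25, a_2 = 121/250, a_3 = 1331/1875, a_4 = 14641/12500, a_5 = 161051/78125, a_6 = 1771561/468750, a_7 = 19487171/2734375.
Write the denominator as Q(k) = 1 + q1*k + q2*k^2. Requiring Q*f - P = O(k^8) with deg P <= 5 kills the coefficients of k^6..k^7 in Q*f:
  k^6: a_6 + q1*a_5 + q2*a_4 = 0, i.e. 1771561/468750 + (161051/78125)*q1 + (14641/12500)*q2 = 0.
  k^7: a_7 + q1*a_6 + q2*a_5 = 0, i.e. 19487171/2734375 + (1771561/468750)*q1 + (161051/78125)*q2 = 0.
Solving this linear system: q1 = -22/7, q2 = 242/105.
The numerator is Q*f truncated at degree 5: P0 = a_0 = 1/2; P1 = a_1 + q1*a_0 = -198/175; P2 = a_2 + q1*a_1 + q2*a_0 = 1331/5250; P3 = a_3 + q1*a_2 + q2*a_1 = 2662/13125; P4 = a_4 + q1*a_3 + q2*a_2 = 14641/262500; P5 = a_5 + q1*a_4 + q2*a_3 = 161051/9843750.

The Pade approximant has numerator coefficients [1/2, -198/175, 1331/5250, 2662/13125, 14641/262500, 161051/9843750]; denominator coefficients [1, -22/7, 242/105].


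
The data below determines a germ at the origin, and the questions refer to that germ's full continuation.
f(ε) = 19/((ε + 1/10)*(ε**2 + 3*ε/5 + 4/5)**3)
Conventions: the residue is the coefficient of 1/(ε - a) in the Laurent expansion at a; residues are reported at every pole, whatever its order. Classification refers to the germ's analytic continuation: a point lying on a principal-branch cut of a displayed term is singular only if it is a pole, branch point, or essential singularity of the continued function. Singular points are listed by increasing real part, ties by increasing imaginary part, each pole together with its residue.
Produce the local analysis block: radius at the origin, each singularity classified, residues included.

Radius of convergence at 0: 1/10.
At (-3/10) - ((1/10)*sqrt(71))*i: a pole of order 3; residue (-608/27) - ((11932456/9663597)*sqrt(71))*i.
At (-3/10) + ((1/10)*sqrt(71))*i: a pole of order 3; residue (-608/27) + ((11932456/9663597)*sqrt(71))*i.
At -1/10: a pole of order 1; residue 1216/27.


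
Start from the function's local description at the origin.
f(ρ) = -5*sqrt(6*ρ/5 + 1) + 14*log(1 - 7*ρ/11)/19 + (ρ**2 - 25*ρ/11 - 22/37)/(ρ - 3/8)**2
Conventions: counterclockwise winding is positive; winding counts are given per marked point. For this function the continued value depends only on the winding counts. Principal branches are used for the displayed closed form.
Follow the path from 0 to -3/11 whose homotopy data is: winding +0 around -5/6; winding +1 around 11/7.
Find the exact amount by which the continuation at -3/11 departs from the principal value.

The rational part is single-valued and drops out of the difference; each branch term changes only by its own monodromy.
(14/19)*log(1 - ρ/(11/7)): each positive loop around 11/7 adds 2*pi*i to the log, so winding +1 contributes (14/19)*(1)*2*pi*i = (28/19)*pi*i.
(-5)*sqrt(1 - ρ/(-5/6)): winding +0 is even, the square root returns to the same sheet, contribution 0.
Summing the contributions at ρ = -3/11 gives (28/19)*pi*i.

Continued minus principal equals (28/19)*pi*i.


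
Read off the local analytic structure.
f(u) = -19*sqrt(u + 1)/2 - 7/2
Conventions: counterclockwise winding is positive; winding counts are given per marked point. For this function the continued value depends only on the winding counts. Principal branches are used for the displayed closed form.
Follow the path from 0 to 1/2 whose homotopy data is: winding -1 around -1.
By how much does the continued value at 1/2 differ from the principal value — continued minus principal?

Continued minus principal equals (19/2)*sqrt(6).

The rational part is single-valued and drops out of the difference; each branch term changes only by its own monodromy.
(-19/2)*sqrt(1 - u/(-1)): winding -1 is odd, the square root flips sign, contributing -2*(-19/2)*sqrt(1 - (1/2)/(-1)) = -2*(-19/2)*sqrt(3/2) = (19/2)*sqrt(6).
Summing the contributions at u = 1/2 gives (19/2)*sqrt(6).


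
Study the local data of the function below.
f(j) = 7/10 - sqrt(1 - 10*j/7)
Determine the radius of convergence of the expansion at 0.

The radius of convergence is 7/10.

Branch term (-1)*sqrt(1 - j/(7/10)): its argument vanishes at j = 7/10, a square-root branch point, modulus 7/10.
The radius of convergence is the smallest modulus among the singular points: 7/10.


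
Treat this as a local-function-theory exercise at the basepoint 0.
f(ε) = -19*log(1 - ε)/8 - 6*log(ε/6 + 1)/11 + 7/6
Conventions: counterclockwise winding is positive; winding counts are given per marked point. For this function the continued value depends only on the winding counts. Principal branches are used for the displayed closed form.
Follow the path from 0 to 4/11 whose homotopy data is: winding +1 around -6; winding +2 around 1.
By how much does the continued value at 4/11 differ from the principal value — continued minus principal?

The rational part is single-valued and drops out of the difference; each branch term changes only by its own monodromy.
(-6/11)*log(1 - ε/(-6)): each positive loop around -6 adds 2*pi*i to the log, so winding +1 contributes (-6/11)*(1)*2*pi*i = -(12/11)*pi*i.
(-19/8)*log(1 - ε/(1)): each positive loop around 1 adds 2*pi*i to the log, so winding +2 contributes (-19/8)*(2)*2*pi*i = -(19/2)*pi*i.
Summing the contributions at ε = 4/11 gives -(233/22)*pi*i.

Continued minus principal equals -(233/22)*pi*i.


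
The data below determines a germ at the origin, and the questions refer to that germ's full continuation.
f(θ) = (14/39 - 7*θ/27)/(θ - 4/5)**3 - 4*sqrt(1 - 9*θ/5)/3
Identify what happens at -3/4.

Denominator factors: θ - 4/5 = -31/20 at θ = -3/4 — none vanishes.
Branch term sqrt(1 - θ/(5/9)): argument at -3/4 is 47/20, nonzero, so -3/4 is not its branch point (a point on a principal cut is still regular for the continued germ).
So the germ continues analytically to -3/4.

The point is a regular point.


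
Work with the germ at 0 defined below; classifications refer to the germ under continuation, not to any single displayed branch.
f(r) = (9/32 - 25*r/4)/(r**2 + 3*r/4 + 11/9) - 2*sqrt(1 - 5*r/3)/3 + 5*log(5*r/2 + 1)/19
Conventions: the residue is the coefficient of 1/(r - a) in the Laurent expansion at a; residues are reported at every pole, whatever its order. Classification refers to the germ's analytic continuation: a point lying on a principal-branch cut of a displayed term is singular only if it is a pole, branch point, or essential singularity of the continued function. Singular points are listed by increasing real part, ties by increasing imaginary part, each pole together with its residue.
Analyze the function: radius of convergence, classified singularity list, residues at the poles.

Denominator factor (r**2 + 3*r/4 + 11/9): discriminant -623/144, complex-conjugate roots (-3/8) + ((1/24)*sqrt(623))*i and (-3/8) - ((1/24)*sqrt(623))*i; poles of order 1, moduli (1/3)*sqrt(11) and (1/3)*sqrt(11).
Branch term (-2/3)*sqrt(1 - r/(3/5)): its argument vanishes at r = 3/5, a square-root branch point, modulus 3/5.
Branch term (5/19)*log(1 - r/(-2/5)): its argument vanishes at r = -2/5, a logarithmic branch point, modulus 2/5.
The radius of convergence is the smallest modulus among the singular points: 2/5.
The branch terms are analytic at (-3/8) - ((1/24)*sqrt(623))*i and contribute nothing to the residue; only the rational part matters.
The factor r**2 + 3*r/4 + 11/9 splits as (r - a)(r - a') with a = (-3/8) - ((1/24)*sqrt(623))*i, a' = (-3/8) + ((1/24)*sqrt(623))*i. At the order-1 pole a set g(r) = (r - a)*(rational part) = [9/32 - 25*r/4] / (r - a').
Simple pole: residue = g(a) at a = (-3/8) - ((1/24)*sqrt(623))*i, which is (-25/8) + ((9/178)*sqrt(623))*i.
The branch terms are analytic at (-3/8) + ((1/24)*sqrt(623))*i and contribute nothing to the residue; only the rational part matters.
The factor r**2 + 3*r/4 + 11/9 splits as (r - a)(r - a') with a = (-3/8) + ((1/24)*sqrt(623))*i, a' = (-3/8) - ((1/24)*sqrt(623))*i. At the order-1 pole a set g(r) = (r - a)*(rational part) = [9/32 - 25*r/4] / (r - a').
Simple pole: residue = g(a) at a = (-3/8) + ((1/24)*sqrt(623))*i, which is (-25/8) - ((9/178)*sqrt(623))*i.
List the singular points by increasing real part (a conjugate pair: the negative imaginary part first).

Radius of convergence at 0: 2/5.
At -2/5: a logarithmic branch point.
At (-3/8) - ((1/24)*sqrt(623))*i: a pole of order 1; residue (-25/8) + ((9/178)*sqrt(623))*i.
At (-3/8) + ((1/24)*sqrt(623))*i: a pole of order 1; residue (-25/8) - ((9/178)*sqrt(623))*i.
At 3/5: an algebraic (square-root) branch point.


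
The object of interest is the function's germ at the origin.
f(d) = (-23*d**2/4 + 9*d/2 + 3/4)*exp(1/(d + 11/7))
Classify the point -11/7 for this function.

The point is an essential singularity.

The exponent 1/(d - (-11/7)) has a pole at -11/7, so exp(1/(d - (-11/7))) takes every nonzero value near it: an essential singularity (not a pole of any order).


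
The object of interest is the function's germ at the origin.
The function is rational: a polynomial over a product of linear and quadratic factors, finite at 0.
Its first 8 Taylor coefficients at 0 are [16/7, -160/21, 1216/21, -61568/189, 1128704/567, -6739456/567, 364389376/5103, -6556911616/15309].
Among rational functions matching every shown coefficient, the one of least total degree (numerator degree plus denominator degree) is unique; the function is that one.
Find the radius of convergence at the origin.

No rational of total degree below 3 reproduces all 8 coefficients; solving the [0/3] Pade equations on them gives f(ν) = 3/(14*(ν - 3/4)**2*(ν + 1/6)), whose expansion matches every shown term.
Denominator factor (ν - 3/4)^2: pole of order 2 at 3/4, modulus 3/4.
Denominator factor (ν + 1/6): pole of order 1 at -1/6, modulus 1/6.
The radius of convergence is the smallest modulus among the singular points: 1/6.

The radius of convergence is 1/6.


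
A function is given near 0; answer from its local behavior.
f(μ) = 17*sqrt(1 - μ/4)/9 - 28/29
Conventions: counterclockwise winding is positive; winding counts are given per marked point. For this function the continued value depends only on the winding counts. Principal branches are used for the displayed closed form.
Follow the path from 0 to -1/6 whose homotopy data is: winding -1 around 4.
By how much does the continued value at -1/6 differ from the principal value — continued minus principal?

Continued minus principal equals -(85/54)*sqrt(6).

The rational part is single-valued and drops out of the difference; each branch term changes only by its own monodromy.
(17/9)*sqrt(1 - μ/(4)): winding -1 is odd, the square root flips sign, contributing -2*(17/9)*sqrt(1 - (-1/6)/(4)) = -2*(17/9)*sqrt(25/24) = -(85/54)*sqrt(6).
Summing the contributions at μ = -1/6 gives -(85/54)*sqrt(6).


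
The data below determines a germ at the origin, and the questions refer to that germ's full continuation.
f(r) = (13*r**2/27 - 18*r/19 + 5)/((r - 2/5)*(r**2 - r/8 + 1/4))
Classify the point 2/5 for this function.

The denominator factor r - 2/5 vanishes at 2/5 and appears to the power 1; the numerator there equals 60253/12825, nonzero, and no other factor vanishes.
Hence a pole whose order is the multiplicity, 1.

The point is a pole of order 1.


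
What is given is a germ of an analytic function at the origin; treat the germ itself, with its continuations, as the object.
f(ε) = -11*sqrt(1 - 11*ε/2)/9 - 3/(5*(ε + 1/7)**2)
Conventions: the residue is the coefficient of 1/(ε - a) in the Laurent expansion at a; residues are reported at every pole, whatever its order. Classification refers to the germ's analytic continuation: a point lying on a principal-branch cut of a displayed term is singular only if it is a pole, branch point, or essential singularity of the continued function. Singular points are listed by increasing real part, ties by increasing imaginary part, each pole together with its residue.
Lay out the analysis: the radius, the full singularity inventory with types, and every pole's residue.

Denominator factor (ε + 1/7)^2: pole of order 2 at -1/7, modulus 1/7.
Branch term (-11/9)*sqrt(1 - ε/(2/11)): its argument vanishes at ε = 2/11, a square-root branch point, modulus 2/11.
The radius of convergence is the smallest modulus among the singular points: 1/7.
The branch term is analytic at -1/7 and contributes nothing to the residue; only the rational part matters.
At the order-2 pole -1/7 set g(ε) = (ε - (-1/7))^2*(rational part) = -3/5.
Order-2 pole: residue = g'(a); g'(-1/7) = 0, so the residue is 0.
List the singular points by increasing real part (a conjugate pair: the negative imaginary part first).

Radius of convergence at 0: 1/7.
At -1/7: a pole of order 2; residue 0.
At 2/11: an algebraic (square-root) branch point.


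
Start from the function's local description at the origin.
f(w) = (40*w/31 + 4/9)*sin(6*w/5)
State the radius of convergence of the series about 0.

The radius of convergence is infinite.

The factor sin(6*w/5) is entire and contributes no finite singular point.
The polynomial part has no poles.
No finite singular points: the Taylor series at 0 converges everywhere.


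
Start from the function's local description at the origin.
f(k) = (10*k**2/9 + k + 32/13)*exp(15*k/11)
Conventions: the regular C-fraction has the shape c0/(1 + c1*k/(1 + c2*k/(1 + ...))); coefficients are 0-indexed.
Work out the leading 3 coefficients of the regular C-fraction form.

Taylor coefficients (expand at 0): a_0 = 32/13, a_1 = 623/143, a_2 = 67435/14157.
c0 = a_0 = 32/13. Peel one level at a time: if S = 1 + c*k/S' with S'(0) = 1, then c is the k-coefficient of S and S' = c*k/(S - 1).
S_1 = c0/f = 1 + (-623/352)*k + (1335241/1115136)*k^2 + ...; c1 = -623/352.
S_2 = c1*k/(S_1 - 1) = 1 + (1335241/1973664)*k + ...; c2 = 1335241/1973664.

The regular C-fraction coefficients are [32/13, -623/352, 1335241/1973664].


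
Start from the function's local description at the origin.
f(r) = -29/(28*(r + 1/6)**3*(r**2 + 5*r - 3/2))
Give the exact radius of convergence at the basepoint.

Denominator factor (r + 1/6)^3: pole of order 3 at -1/6, modulus 1/6.
Denominator factor (r**2 + 5*r - 3/2): discriminant 31, real irrational roots -5/2 + (1/2)*sqrt(31) and -5/2 - (1/2)*sqrt(31); poles of order 1, moduli -5/2 + (1/2)*sqrt(31) and 5/2 + (1/2)*sqrt(31).
The radius of convergence is the smallest modulus among the singular points: 1/6.

The radius of convergence is 1/6.


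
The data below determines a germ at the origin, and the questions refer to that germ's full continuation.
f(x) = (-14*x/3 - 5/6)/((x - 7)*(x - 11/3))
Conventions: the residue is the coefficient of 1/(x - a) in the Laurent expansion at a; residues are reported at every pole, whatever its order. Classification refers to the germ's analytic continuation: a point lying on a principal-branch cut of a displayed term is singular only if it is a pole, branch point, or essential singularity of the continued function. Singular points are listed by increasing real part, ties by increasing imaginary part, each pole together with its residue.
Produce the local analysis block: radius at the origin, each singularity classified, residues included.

Radius of convergence at 0: 11/3.
At 11/3: a pole of order 1; residue 323/60.
At 7: a pole of order 1; residue -201/20.

Denominator factor (x - 11/3): pole of order 1 at 11/3, modulus 11/3.
Denominator factor (x - 7): pole of order 1 at 7, modulus 7.
The radius of convergence is the smallest modulus among the singular points: 11/3.
At the order-1 pole 11/3 set g(x) = (x - (11/3))*f(x) = (-14*x/3 - 5/6)/(x - 7).
Simple pole: residue = g(a) at a = 11/3, which is 323/60.
At the order-1 pole 7 set g(x) = (x - (7))*f(x) = (-14*x/3 - 5/6)/(x - 11/3).
Simple pole: residue = g(a) at a = 7, which is -201/20.
List the singular points by increasing real part (a conjugate pair: the negative imaginary part first).


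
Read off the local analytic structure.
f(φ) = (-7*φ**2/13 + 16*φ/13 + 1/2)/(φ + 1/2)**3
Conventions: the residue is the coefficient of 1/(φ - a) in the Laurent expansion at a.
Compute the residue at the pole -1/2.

The residue is -7/13.

At the order-3 pole -1/2 set g(φ) = (φ - (-1/2))^3*f(φ) = -7*φ**2/13 + 16*φ/13 + 1/2.
Order-3 pole: residue = g''(a)/2; g''(-1/2) = -14/13, so the residue is -7/13.


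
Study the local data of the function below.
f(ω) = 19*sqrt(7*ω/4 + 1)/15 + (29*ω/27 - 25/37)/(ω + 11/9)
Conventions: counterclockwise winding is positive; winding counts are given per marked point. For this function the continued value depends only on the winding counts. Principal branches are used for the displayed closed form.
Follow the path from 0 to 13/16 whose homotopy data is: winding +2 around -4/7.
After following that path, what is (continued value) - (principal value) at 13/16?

Continued minus principal equals 0.

The rational part is single-valued and drops out of the difference; each branch term changes only by its own monodromy.
(19/15)*sqrt(1 - ω/(-4/7)): winding +2 is even, the square root returns to the same sheet, contribution 0.
Summing the contributions at ω = 13/16 gives 0.


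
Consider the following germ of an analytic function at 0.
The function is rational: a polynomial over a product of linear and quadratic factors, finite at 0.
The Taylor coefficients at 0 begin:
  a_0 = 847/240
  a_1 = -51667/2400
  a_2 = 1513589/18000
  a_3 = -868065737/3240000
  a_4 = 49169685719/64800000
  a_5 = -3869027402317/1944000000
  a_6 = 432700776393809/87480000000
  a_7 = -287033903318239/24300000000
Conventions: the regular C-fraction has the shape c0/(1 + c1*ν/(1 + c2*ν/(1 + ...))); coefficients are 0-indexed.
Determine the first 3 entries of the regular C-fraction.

Taylor coefficients (read off): a_0 = 847/240, a_1 = -51667/2400, a_2 = 1513589/18000.
c0 = a_0 = 847/240. Peel one level at a time: if S = 1 + c*ν/S' with S'(0) = 1, then c is the ν-coefficient of S and S' = c*ν/(S - 1).
S_1 = c0/f = 1 + (61/10)*ν + (803/60)*ν^2 + ...; c1 = 61/10.
S_2 = c1*ν/(S_1 - 1) = 1 + (-803/366)*ν + ...; c2 = -803/366.

The regular C-fraction coefficients are [847/240, 61/10, -803/366].


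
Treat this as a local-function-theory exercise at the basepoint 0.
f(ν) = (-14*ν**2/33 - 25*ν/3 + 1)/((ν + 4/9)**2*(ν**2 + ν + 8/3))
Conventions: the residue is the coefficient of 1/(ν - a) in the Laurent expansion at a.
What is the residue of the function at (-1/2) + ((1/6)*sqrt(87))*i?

The residue is (129681/76832) + ((1813653/24509408)*sqrt(87))*i.

The factor ν**2 + ν + 8/3 splits as (ν - a)(ν - a') with a = (-1/2) + ((1/6)*sqrt(87))*i, a' = (-1/2) - ((1/6)*sqrt(87))*i. At the order-1 pole a set g(ν) = (ν - a)*f(ν) = [(-14*ν**2/33 - 25*ν/3 + 1)/(ν + 4/9)**2] / (ν - a').
Simple pole: residue = g(a) at a = (-1/2) + ((1/6)*sqrt(87))*i, which is (129681/76832) + ((1813653/24509408)*sqrt(87))*i.


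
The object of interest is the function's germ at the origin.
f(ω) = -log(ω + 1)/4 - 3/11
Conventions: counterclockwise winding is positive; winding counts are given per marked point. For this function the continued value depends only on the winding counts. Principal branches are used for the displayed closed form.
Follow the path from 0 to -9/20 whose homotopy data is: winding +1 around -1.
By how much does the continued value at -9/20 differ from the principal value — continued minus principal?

Continued minus principal equals -(1/2)*pi*i.

The rational part is single-valued and drops out of the difference; each branch term changes only by its own monodromy.
(-1/4)*log(1 - ω/(-1)): each positive loop around -1 adds 2*pi*i to the log, so winding +1 contributes (-1/4)*(1)*2*pi*i = -(1/2)*pi*i.
Summing the contributions at ω = -9/20 gives -(1/2)*pi*i.


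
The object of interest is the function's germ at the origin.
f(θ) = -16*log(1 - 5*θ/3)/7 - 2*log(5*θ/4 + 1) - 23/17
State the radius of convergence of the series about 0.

The radius of convergence is 3/5.

Branch term (-2)*log(1 - θ/(-4/5)): its argument vanishes at θ = -4/5, a logarithmic branch point, modulus 4/5.
Branch term (-16/7)*log(1 - θ/(3/5)): its argument vanishes at θ = 3/5, a logarithmic branch point, modulus 3/5.
The radius of convergence is the smallest modulus among the singular points: 3/5.
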